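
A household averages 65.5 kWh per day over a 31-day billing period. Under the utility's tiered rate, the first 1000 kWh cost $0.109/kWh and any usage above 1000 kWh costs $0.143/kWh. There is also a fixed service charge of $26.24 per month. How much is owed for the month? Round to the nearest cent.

$282.60

Usage = 65.5 kWh/day × 31 days = 2030.5 kWh
First 1000 kWh × $0.109 = $109.00
Remaining 1030.5 kWh × $0.143 = $147.36
Energy charge = $256.36; + service $26.24 = $282.60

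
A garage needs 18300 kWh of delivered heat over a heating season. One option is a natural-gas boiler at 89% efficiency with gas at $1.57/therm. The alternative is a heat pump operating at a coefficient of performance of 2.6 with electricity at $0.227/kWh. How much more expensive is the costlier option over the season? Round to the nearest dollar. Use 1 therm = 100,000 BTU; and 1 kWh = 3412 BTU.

$496

Heat load = 18300 kWh × 3412 = 62,439,600 BTU
Gas: input = 62,439,600 / 0.89 = 70,156,854 BTU = 701.6 therm → 701.6 × $1.57 = $1,101.46
Heat pump: 62,439,600 BTU / 3412 = 18,300 kWh heat; / 2.6 = 7,038 kWh in → × $0.227 = $1,597.73
Difference = |$1,101.46 − $1,597.73| = $496.27 ≈ $496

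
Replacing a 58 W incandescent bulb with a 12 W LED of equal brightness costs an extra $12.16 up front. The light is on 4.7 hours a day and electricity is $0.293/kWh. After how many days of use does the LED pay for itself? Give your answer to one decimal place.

Power saved = 58 − 12 = 46 W
Daily energy saved = 46 W × 4.7 h = 216.2 Wh = 0.2162 kWh
Daily savings = 0.2162 × $0.293 = $0.0633
Payback = $12.16 / $0.0633 per day = 192 days

192.0 days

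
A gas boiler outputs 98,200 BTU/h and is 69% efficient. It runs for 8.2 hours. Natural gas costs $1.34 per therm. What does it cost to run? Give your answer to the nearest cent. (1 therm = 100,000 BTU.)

$15.64

Heat delivered = 98,200 BTU/h × 8.2 h = 805,240 BTU
Gas input = 805,240 / 0.69 = 1,167,014 BTU
= 1,167,014 / 100,000 = 11.67 therm
Cost = 11.67 × $1.34/therm = $15.64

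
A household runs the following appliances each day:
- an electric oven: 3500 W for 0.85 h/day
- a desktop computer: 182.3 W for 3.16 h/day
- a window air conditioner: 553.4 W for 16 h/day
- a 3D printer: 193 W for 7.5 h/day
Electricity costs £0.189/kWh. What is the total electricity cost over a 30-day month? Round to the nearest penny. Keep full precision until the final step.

£78.55

electric oven: 3500 W × 0.85 h × 30 d = 89,250 Wh = 89.25 kWh
desktop computer: 182.3 W × 3.16 h × 30 d = 17,282 Wh = 17.28 kWh
window air conditioner: 553.4 W × 16 h × 30 d = 265,632 Wh = 265.6 kWh
3D printer: 193 W × 7.5 h × 30 d = 43,425 Wh = 43.42 kWh
Total energy = 89.25 + 17.28 + 265.6 + 43.42 = 415.6 kWh
Cost = 415.6 kWh × £0.189 = £78.55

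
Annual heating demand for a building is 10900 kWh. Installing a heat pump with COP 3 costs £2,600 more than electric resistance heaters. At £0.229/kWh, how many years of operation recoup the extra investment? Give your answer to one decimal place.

1.6 years

Resistance: 10900 kWh × £0.229 = £2,496.10/yr
Heat pump: 10900 / 3 = 3633 kWh in → × £0.229 = £832.03/yr
Annual savings = £1,664.07
Payback = £2,600 / £1,664.07 = 1.56 years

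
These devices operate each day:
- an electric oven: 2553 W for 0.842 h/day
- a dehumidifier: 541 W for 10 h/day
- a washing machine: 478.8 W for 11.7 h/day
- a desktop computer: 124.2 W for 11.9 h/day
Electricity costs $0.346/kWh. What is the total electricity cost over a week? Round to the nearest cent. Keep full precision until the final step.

$35.46

electric oven: 2553 W × 0.842 h × 7 d = 15,047 Wh = 15.05 kWh
dehumidifier: 541 W × 10 h × 7 d = 37,870 Wh = 37.87 kWh
washing machine: 478.8 W × 11.7 h × 7 d = 39,214 Wh = 39.21 kWh
desktop computer: 124.2 W × 11.9 h × 7 d = 10,346 Wh = 10.35 kWh
Total energy = 15.05 + 37.87 + 39.21 + 10.35 = 102.5 kWh
Cost = 102.5 kWh × $0.346 = $35.46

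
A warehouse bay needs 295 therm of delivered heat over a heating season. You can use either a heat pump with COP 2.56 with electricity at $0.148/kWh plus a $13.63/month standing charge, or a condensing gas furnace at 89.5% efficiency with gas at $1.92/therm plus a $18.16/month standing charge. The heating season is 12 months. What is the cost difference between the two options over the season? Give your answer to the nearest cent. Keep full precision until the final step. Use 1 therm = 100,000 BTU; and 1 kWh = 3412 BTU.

$187.36

Heat load = 295 therm × 100,000 = 29,500,000 BTU
Gas: input = 29,500,000 / 0.895 = 32,960,894 BTU = 329.6 therm → 329.6 × $1.92 = $632.85; + 12 × $18.16 standing = $850.77
Heat pump: 29,500,000 BTU / 3412 = 8,646 kWh heat; / 2.56 = 3,377 kWh in → × $0.148 = $499.84; + 12 × $13.63 standing = $663.40
Difference = |$850.77 − $663.40| = $187.36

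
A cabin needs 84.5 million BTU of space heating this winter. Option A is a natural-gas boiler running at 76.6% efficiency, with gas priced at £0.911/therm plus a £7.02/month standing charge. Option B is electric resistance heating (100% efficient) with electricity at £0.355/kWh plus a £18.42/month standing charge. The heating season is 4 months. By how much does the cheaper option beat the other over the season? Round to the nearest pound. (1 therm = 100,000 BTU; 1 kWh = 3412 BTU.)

£7832

Heat load = 84.5 × 10⁶ BTU = 84,500,000 BTU
Gas: input = 84,500,000 / 0.766 = 110,313,316 BTU = 1,103 therm → 1,103 × £0.911 = £1,004.95; + 4 × £7.02 standing = £1,033.03
Electric: 84,500,000 BTU / 3412 = 24,770 kWh → × £0.355 = £8,791.76; + 4 × £18.42 standing = £8,865.44
Difference = |£1,033.03 − £8,865.44| = £7,832.41 ≈ £7832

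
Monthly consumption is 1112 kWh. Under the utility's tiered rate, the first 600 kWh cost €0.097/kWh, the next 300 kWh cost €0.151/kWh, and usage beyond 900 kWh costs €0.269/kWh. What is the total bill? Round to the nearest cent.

€160.53

First 600 kWh × €0.097 = €58.20
Next 300 kWh × €0.151 = €45.30
Remaining 212 kWh × €0.269 = €57.03
Total = €160.53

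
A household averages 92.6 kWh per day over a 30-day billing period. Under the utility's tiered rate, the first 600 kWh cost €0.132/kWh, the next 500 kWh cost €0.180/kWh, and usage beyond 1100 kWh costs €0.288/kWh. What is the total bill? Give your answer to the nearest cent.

Usage = 92.6 kWh/day × 30 days = 2778 kWh
First 600 kWh × €0.132 = €79.20
Next 500 kWh × €0.180 = €90.00
Remaining 1678 kWh × €0.288 = €483.26
Total = €652.46

€652.46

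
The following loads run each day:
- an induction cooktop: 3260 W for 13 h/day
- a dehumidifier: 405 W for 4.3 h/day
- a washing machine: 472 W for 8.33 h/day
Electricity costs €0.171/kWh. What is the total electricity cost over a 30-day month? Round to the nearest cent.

€246.51

induction cooktop: 3260 W × 13 h × 30 d = 1,271,400 Wh = 1,271 kWh
dehumidifier: 405 W × 4.3 h × 30 d = 52,245 Wh = 52.24 kWh
washing machine: 472 W × 8.33 h × 30 d = 117,953 Wh = 118 kWh
Total energy = 1,271 + 52.24 + 118 = 1,442 kWh
Cost = 1,442 kWh × €0.171 = €246.51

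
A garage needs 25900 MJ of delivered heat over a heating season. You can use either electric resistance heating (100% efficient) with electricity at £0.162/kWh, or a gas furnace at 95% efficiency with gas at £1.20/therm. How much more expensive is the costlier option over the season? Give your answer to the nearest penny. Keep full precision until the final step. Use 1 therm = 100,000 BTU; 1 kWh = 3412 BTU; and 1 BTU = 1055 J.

£855.51

Heat load = 25900 MJ = 25,900,000,000 J / 1055 = 24,549,763 BTU
Gas: input = 24,549,763 / 0.950 = 25,841,856 BTU = 258.4 therm → 258.4 × £1.20 = £310.10
Electric: 24,549,763 BTU / 3412 = 7,195 kWh → × £0.162 = £1,165.61
Difference = |£310.10 − £1,165.61| = £855.51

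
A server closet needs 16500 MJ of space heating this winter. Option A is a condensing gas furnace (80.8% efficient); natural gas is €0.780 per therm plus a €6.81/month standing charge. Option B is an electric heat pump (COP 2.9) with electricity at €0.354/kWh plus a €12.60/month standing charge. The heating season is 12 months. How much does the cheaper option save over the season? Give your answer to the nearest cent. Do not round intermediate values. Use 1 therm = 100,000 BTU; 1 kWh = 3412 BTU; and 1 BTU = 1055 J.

€478.04

Heat load = 16500 MJ = 16,500,000,000 J / 1055 = 15,639,810 BTU
Gas: input = 15,639,810 / 0.808 = 19,356,201 BTU = 193.6 therm → 193.6 × €0.780 = €150.98; + 12 × €6.81 standing = €232.70
Heat pump: 15,639,810 BTU / 3412 = 4,584 kWh heat; / 2.9 = 1,581 kWh in → × €0.354 = €559.54; + 12 × €12.60 standing = €710.74
Difference = |€232.70 − €710.74| = €478.04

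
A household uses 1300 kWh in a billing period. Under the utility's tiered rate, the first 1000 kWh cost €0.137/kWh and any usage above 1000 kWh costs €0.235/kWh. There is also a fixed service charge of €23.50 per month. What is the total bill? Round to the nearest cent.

€231.00

First 1000 kWh × €0.137 = €137.00
Remaining 300 kWh × €0.235 = €70.50
Energy charge = €207.50; + service €23.50 = €231.00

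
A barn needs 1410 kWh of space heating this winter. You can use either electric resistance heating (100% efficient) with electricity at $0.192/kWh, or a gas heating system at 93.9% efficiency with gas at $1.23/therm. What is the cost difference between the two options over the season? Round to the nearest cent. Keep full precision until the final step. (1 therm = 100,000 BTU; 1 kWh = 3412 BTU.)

$207.70

Heat load = 1410 kWh × 3412 = 4,810,920 BTU
Gas: input = 4,810,920 / 0.939 = 5,123,450 BTU = 51.23 therm → 51.23 × $1.23 = $63.02
Electric: 4,810,920 BTU / 3412 = 1,410 kWh → × $0.192 = $270.72
Difference = |$63.02 − $270.72| = $207.70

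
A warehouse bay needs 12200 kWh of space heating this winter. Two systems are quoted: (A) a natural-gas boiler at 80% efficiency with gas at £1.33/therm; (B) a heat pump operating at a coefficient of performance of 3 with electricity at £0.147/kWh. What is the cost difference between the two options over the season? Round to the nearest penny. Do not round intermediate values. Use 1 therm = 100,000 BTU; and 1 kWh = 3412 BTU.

£94.24

Heat load = 12200 kWh × 3412 = 41,626,400 BTU
Gas: input = 41,626,400 / 0.80 = 52,033,000 BTU = 520.3 therm → 520.3 × £1.33 = £692.04
Heat pump: 41,626,400 BTU / 3412 = 12,200 kWh heat; / 3 = 4,067 kWh in → × £0.147 = £597.80
Difference = |£692.04 − £597.80| = £94.24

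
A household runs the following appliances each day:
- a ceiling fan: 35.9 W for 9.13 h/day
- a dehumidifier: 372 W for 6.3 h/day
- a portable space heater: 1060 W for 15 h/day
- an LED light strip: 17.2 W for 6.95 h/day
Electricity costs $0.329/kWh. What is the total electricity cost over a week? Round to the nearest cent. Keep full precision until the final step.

$43.05

ceiling fan: 35.9 W × 9.13 h × 7 d = 2,294 Wh = 2.294 kWh
dehumidifier: 372 W × 6.3 h × 7 d = 16,405 Wh = 16.41 kWh
portable space heater: 1060 W × 15 h × 7 d = 111,300 Wh = 111.3 kWh
LED light strip: 17.2 W × 6.95 h × 7 d = 837 Wh = 0.8368 kWh
Total energy = 2.294 + 16.41 + 111.3 + 0.8368 = 130.8 kWh
Cost = 130.8 kWh × $0.329 = $43.05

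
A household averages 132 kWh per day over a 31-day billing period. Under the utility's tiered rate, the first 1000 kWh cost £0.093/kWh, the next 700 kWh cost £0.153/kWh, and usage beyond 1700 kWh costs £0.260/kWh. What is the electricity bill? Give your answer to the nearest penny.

Usage = 132 kWh/day × 31 days = 4092 kWh
First 1000 kWh × £0.093 = £93.00
Next 700 kWh × £0.153 = £107.10
Remaining 2392 kWh × £0.260 = £621.92
Total = £822.02

£822.02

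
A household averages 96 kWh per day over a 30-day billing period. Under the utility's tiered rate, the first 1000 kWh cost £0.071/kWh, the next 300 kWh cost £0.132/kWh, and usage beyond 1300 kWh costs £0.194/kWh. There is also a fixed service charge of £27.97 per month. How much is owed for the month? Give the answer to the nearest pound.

Usage = 96 kWh/day × 30 days = 2880 kWh
First 1000 kWh × £0.071 = £71.00
Next 300 kWh × £0.132 = £39.60
Remaining 1580 kWh × £0.194 = £306.52
Energy charge = £417.12; + service £27.97 = £445.09 ≈ £445

£445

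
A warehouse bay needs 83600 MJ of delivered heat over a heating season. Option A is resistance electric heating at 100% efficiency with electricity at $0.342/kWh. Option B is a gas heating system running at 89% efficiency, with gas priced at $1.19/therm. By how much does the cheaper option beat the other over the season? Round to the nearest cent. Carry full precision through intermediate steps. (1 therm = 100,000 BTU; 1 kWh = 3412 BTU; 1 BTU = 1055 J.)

$6883.23

Heat load = 83600 MJ = 83,600,000,000 J / 1055 = 79,241,706 BTU
Gas: input = 79,241,706 / 0.89 = 89,035,625 BTU = 890.4 therm → 890.4 × $1.19 = $1,059.52
Electric: 79,241,706 BTU / 3412 = 23,220 kWh → × $0.342 = $7,942.75
Difference = |$1,059.52 − $7,942.75| = $6,883.23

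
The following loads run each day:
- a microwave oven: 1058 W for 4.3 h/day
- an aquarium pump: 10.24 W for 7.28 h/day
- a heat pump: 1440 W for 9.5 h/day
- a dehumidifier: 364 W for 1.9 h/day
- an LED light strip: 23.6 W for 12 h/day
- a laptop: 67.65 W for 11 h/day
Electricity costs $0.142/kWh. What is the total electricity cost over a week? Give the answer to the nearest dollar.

$20

microwave oven: 1058 W × 4.3 h × 7 d = 31,846 Wh = 31.85 kWh
aquarium pump: 10.24 W × 7.28 h × 7 d = 522 Wh = 0.5218 kWh
heat pump: 1440 W × 9.5 h × 7 d = 95,760 Wh = 95.76 kWh
dehumidifier: 364 W × 1.9 h × 7 d = 4,841 Wh = 4.841 kWh
LED light strip: 23.6 W × 12 h × 7 d = 1,982 Wh = 1.982 kWh
laptop: 67.65 W × 11 h × 7 d = 5,209 Wh = 5.209 kWh
Total energy = 31.85 + 0.5218 + 95.76 + 4.841 + 1.982 + 5.209 = 140.2 kWh
Cost = 140.2 kWh × $0.142 = $19.90 ≈ $20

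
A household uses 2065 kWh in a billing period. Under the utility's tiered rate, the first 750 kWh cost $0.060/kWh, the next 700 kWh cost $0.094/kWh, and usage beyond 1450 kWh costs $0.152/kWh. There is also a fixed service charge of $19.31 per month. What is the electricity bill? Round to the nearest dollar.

$224

First 750 kWh × $0.060 = $45.00
Next 700 kWh × $0.094 = $65.80
Remaining 615 kWh × $0.152 = $93.48
Energy charge = $204.28; + service $19.31 = $223.59 ≈ $224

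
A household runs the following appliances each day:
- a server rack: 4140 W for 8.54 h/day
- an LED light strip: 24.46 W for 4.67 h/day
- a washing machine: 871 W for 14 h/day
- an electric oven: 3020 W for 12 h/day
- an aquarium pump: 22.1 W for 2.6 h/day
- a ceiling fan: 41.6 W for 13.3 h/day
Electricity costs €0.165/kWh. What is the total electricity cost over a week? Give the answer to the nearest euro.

€98

server rack: 4140 W × 8.54 h × 7 d = 247,489 Wh = 247.5 kWh
LED light strip: 24.46 W × 4.67 h × 7 d = 800 Wh = 0.7996 kWh
washing machine: 871 W × 14 h × 7 d = 85,358 Wh = 85.36 kWh
electric oven: 3020 W × 12 h × 7 d = 253,680 Wh = 253.7 kWh
aquarium pump: 22.1 W × 2.6 h × 7 d = 402 Wh = 0.4022 kWh
ceiling fan: 41.6 W × 13.3 h × 7 d = 3,873 Wh = 3.873 kWh
Total energy = 247.5 + 0.7996 + 85.36 + 253.7 + 0.4022 + 3.873 = 591.6 kWh
Cost = 591.6 kWh × €0.165 = €97.61 ≈ €98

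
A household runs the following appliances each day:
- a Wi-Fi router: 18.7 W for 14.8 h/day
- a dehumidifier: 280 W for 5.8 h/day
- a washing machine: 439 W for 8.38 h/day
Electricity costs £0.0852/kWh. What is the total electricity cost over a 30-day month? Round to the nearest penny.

£14.26

Wi-Fi router: 18.7 W × 14.8 h × 30 d = 8,303 Wh = 8.303 kWh
dehumidifier: 280 W × 5.8 h × 30 d = 48,720 Wh = 48.72 kWh
washing machine: 439 W × 8.38 h × 30 d = 110,365 Wh = 110.4 kWh
Total energy = 8.303 + 48.72 + 110.4 = 167.4 kWh
Cost = 167.4 kWh × £0.0852 = £14.26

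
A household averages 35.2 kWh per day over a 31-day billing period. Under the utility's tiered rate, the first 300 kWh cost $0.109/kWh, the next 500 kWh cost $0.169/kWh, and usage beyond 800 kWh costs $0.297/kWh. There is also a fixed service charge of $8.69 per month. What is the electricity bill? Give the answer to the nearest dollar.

$212

Usage = 35.2 kWh/day × 31 days = 1091.2 kWh
First 300 kWh × $0.109 = $32.70
Next 500 kWh × $0.169 = $84.50
Remaining 291.2 kWh × $0.297 = $86.49
Energy charge = $203.69; + service $8.69 = $212.38 ≈ $212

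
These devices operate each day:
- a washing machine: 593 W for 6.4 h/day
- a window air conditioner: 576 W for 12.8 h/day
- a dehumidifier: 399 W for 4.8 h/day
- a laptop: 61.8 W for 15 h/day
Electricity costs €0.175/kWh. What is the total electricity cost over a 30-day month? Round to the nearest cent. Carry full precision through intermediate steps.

washing machine: 593 W × 6.4 h × 30 d = 113,856 Wh = 113.9 kWh
window air conditioner: 576 W × 12.8 h × 30 d = 221,184 Wh = 221.2 kWh
dehumidifier: 399 W × 4.8 h × 30 d = 57,456 Wh = 57.46 kWh
laptop: 61.8 W × 15 h × 30 d = 27,810 Wh = 27.81 kWh
Total energy = 113.9 + 221.2 + 57.46 + 27.81 = 420.3 kWh
Cost = 420.3 kWh × €0.175 = €73.55

€73.55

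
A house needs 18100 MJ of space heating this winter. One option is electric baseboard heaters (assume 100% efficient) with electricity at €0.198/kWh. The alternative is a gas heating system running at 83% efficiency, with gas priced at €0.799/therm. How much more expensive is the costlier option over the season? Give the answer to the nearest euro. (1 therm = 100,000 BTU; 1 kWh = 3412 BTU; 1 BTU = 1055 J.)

€830

Heat load = 18100 MJ = 18,100,000,000 J / 1055 = 17,156,398 BTU
Gas: input = 17,156,398 / 0.83 = 20,670,359 BTU = 206.7 therm → 206.7 × €0.799 = €165.16
Electric: 17,156,398 BTU / 3412 = 5,028 kWh → × €0.198 = €995.59
Difference = |€165.16 − €995.59| = €830.44 ≈ €830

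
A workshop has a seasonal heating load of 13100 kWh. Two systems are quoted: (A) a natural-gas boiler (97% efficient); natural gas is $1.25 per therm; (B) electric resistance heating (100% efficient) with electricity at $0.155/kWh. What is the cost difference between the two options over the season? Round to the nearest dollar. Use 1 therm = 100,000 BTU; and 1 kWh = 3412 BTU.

$1455

Heat load = 13100 kWh × 3412 = 44,697,200 BTU
Gas: input = 44,697,200 / 0.97 = 46,079,588 BTU = 460.8 therm → 460.8 × $1.25 = $575.99
Electric: 44,697,200 BTU / 3412 = 13,100 kWh → × $0.155 = $2,030.50
Difference = |$575.99 − $2,030.50| = $1,454.51 ≈ $1455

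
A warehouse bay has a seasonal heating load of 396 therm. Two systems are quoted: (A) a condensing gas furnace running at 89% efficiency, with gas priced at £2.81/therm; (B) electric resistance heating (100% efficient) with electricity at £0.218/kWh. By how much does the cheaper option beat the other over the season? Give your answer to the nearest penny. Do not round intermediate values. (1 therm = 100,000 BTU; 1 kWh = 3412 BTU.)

£1279.84

Heat load = 396 therm × 100,000 = 39,600,000 BTU
Gas: input = 39,600,000 / 0.89 = 44,494,382 BTU = 444.9 therm → 444.9 × £2.81 = £1,250.29
Electric: 39,600,000 BTU / 3412 = 11,610 kWh → × £0.218 = £2,530.13
Difference = |£1,250.29 − £2,530.13| = £1,279.84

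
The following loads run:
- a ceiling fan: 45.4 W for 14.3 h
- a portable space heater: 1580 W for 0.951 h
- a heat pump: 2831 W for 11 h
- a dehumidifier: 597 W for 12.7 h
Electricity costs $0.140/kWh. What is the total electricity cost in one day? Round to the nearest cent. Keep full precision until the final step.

$5.72

ceiling fan: 45.4 W × 14.3 h = 649 Wh = 0.6492 kWh
portable space heater: 1580 W × 0.951 h = 1,503 Wh = 1.503 kWh
heat pump: 2831 W × 11 h = 31,141 Wh = 31.14 kWh
dehumidifier: 597 W × 12.7 h = 7,582 Wh = 7.582 kWh
Total energy = 0.6492 + 1.503 + 31.14 + 7.582 = 40.87 kWh
Cost = 40.87 kWh × $0.140 = $5.72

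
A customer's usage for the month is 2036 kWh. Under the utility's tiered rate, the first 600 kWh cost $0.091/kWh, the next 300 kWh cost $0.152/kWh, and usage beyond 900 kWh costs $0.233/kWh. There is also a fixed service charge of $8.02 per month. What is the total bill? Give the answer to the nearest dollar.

First 600 kWh × $0.091 = $54.60
Next 300 kWh × $0.152 = $45.60
Remaining 1136 kWh × $0.233 = $264.69
Energy charge = $364.89; + service $8.02 = $372.91 ≈ $373

$373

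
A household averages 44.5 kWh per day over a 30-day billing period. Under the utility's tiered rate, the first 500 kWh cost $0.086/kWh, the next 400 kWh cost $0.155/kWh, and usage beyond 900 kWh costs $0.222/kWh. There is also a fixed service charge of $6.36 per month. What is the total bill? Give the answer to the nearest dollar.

$208

Usage = 44.5 kWh/day × 30 days = 1335 kWh
First 500 kWh × $0.086 = $43.00
Next 400 kWh × $0.155 = $62.00
Remaining 435 kWh × $0.222 = $96.57
Energy charge = $201.57; + service $6.36 = $207.93 ≈ $208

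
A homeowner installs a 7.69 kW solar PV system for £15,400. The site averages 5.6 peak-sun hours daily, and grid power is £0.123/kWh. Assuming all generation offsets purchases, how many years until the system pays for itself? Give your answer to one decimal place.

Daily generation = 7.69 kW × 5.6 h = 43.06 kWh
Annual generation = 43.06 × 365 = 15718 kWh
Annual savings = 15718 × £0.123 = £1,933.36
Payback = £15,400 / £1,933.36 = 7.97 years

8.0 years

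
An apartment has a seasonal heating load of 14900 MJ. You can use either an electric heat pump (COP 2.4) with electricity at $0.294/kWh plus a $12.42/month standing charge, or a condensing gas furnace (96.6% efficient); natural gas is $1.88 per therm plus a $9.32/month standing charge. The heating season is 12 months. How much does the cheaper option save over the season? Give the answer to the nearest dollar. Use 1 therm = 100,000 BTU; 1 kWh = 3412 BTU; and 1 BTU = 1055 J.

$269

Heat load = 14900 MJ = 14,900,000,000 J / 1055 = 14,123,223 BTU
Gas: input = 14,123,223 / 0.966 = 14,620,313 BTU = 146.2 therm → 146.2 × $1.88 = $274.86; + 12 × $9.32 standing = $386.70
Heat pump: 14,123,223 BTU / 3412 = 4,139 kWh heat; / 2.4 = 1,725 kWh in → × $0.294 = $507.06; + 12 × $12.42 standing = $656.10
Difference = |$386.70 − $656.10| = $269.40 ≈ $269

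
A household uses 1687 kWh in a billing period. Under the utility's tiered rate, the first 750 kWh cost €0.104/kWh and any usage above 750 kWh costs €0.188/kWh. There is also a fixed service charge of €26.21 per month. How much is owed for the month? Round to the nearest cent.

€280.37

First 750 kWh × €0.104 = €78.00
Remaining 937 kWh × €0.188 = €176.16
Energy charge = €254.16; + service €26.21 = €280.37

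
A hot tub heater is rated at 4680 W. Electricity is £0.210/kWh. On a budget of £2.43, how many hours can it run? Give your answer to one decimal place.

Energy budget = £2.43 / £0.210 per kWh = 11.57 kWh = 11,571 Wh
Runtime = 11,571 Wh / 4680 W = 2.473 h

2.5 h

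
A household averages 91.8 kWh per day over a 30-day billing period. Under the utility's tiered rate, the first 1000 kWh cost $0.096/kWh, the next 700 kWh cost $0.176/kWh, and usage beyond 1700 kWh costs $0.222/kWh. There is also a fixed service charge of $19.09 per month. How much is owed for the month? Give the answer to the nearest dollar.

$472

Usage = 91.8 kWh/day × 30 days = 2754 kWh
First 1000 kWh × $0.096 = $96.00
Next 700 kWh × $0.176 = $123.20
Remaining 1054 kWh × $0.222 = $233.99
Energy charge = $453.19; + service $19.09 = $472.28 ≈ $472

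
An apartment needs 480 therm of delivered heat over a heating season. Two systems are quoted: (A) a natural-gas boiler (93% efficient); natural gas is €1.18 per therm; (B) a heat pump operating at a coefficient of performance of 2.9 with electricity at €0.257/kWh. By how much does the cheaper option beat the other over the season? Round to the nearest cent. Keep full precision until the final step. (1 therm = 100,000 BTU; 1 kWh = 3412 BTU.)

€637.68

Heat load = 480 therm × 100,000 = 48,000,000 BTU
Gas: input = 48,000,000 / 0.93 = 51,612,903 BTU = 516.1 therm → 516.1 × €1.18 = €609.03
Heat pump: 48,000,000 BTU / 3412 = 14,070 kWh heat; / 2.9 = 4,851 kWh in → × €0.257 = €1,246.72
Difference = |€609.03 − €1,246.72| = €637.68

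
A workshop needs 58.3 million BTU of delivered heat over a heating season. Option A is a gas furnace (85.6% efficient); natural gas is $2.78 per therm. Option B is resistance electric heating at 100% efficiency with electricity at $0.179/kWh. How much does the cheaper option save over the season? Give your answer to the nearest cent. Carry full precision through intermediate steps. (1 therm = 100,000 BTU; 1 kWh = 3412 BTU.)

Heat load = 58.3 × 10⁶ BTU = 58,300,000 BTU
Gas: input = 58,300,000 / 0.856 = 68,107,477 BTU = 681.1 therm → 681.1 × $2.78 = $1,893.39
Electric: 58,300,000 BTU / 3412 = 17,090 kWh → × $0.179 = $3,058.53
Difference = |$1,893.39 − $3,058.53| = $1,165.14

$1165.14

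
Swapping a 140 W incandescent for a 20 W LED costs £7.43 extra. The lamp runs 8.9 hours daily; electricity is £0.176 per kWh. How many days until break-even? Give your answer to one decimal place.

Power saved = 140 − 20 = 120 W
Daily energy saved = 120 W × 8.9 h = 1068 Wh = 1.068 kWh
Daily savings = 1.068 × £0.176 = £0.1880
Payback = £7.43 / £0.1880 per day = 39.53 days

39.5 days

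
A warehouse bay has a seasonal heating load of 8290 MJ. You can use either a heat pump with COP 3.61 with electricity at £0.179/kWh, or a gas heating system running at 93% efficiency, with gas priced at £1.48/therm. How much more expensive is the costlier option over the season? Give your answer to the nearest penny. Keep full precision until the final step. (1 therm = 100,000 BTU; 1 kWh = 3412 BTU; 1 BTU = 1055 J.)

£10.86

Heat load = 8290 MJ = 8,290,000,000 J / 1055 = 7,857,820 BTU
Gas: input = 7,857,820 / 0.93 = 8,449,269 BTU = 84.49 therm → 84.49 × £1.48 = £125.05
Heat pump: 7,857,820 BTU / 3412 = 2,303 kWh heat; / 3.61 = 637.9 kWh in → × £0.179 = £114.19
Difference = |£125.05 − £114.19| = £10.86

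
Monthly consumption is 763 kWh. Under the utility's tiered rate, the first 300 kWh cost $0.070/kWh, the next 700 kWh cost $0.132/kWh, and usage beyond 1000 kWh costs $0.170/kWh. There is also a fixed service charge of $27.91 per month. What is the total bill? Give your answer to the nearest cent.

$110.03

First 300 kWh × $0.070 = $21.00
Next 463 kWh × $0.132 = $61.12
Remaining tier: 0 kWh (not reached)
Energy charge = $82.12; + service $27.91 = $110.03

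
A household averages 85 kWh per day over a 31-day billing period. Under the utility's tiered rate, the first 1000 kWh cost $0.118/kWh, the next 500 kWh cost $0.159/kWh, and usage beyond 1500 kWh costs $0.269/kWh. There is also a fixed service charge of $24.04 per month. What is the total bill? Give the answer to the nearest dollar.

$527

Usage = 85 kWh/day × 31 days = 2635 kWh
First 1000 kWh × $0.118 = $118.00
Next 500 kWh × $0.159 = $79.50
Remaining 1135 kWh × $0.269 = $305.31
Energy charge = $502.81; + service $24.04 = $526.86 ≈ $527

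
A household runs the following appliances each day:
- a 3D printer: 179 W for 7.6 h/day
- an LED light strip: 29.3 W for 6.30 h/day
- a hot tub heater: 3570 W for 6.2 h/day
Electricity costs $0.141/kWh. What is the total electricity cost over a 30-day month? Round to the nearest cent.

3D printer: 179 W × 7.6 h × 30 d = 40,812 Wh = 40.81 kWh
LED light strip: 29.3 W × 6.30 h × 30 d = 5,538 Wh = 5.538 kWh
hot tub heater: 3570 W × 6.2 h × 30 d = 664,020 Wh = 664 kWh
Total energy = 40.81 + 5.538 + 664 = 710.4 kWh
Cost = 710.4 kWh × $0.141 = $100.16

$100.16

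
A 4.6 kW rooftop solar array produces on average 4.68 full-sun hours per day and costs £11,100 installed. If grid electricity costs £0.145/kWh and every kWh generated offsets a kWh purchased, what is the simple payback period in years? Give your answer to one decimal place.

9.7 years

Daily generation = 4.6 kW × 4.68 h = 21.53 kWh
Annual generation = 21.53 × 365 = 7857.7 kWh
Annual savings = 7857.7 × £0.145 = £1,139.37
Payback = £11,100 / £1,139.37 = 9.74 years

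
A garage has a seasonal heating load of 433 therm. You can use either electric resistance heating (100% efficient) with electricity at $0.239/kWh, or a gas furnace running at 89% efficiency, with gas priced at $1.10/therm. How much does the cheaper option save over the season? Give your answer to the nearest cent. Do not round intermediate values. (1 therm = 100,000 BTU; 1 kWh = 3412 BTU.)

Heat load = 433 therm × 100,000 = 43,300,000 BTU
Gas: input = 43,300,000 / 0.89 = 48,651,685 BTU = 486.5 therm → 486.5 × $1.10 = $535.17
Electric: 43,300,000 BTU / 3412 = 12,690 kWh → × $0.239 = $3,033.03
Difference = |$535.17 − $3,033.03| = $2,497.86

$2497.86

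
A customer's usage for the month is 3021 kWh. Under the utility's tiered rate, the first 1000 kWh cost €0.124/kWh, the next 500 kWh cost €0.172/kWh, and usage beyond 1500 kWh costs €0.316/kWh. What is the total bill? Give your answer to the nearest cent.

First 1000 kWh × €0.124 = €124.00
Next 500 kWh × €0.172 = €86.00
Remaining 1521 kWh × €0.316 = €480.64
Total = €690.64

€690.64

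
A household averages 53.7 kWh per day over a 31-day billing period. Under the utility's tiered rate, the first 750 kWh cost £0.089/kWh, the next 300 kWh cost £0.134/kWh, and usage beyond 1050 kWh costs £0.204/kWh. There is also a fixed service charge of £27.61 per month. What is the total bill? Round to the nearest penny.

£259.96

Usage = 53.7 kWh/day × 31 days = 1664.7 kWh
First 750 kWh × £0.089 = £66.75
Next 300 kWh × £0.134 = £40.20
Remaining 614.7 kWh × £0.204 = £125.40
Energy charge = £232.35; + service £27.61 = £259.96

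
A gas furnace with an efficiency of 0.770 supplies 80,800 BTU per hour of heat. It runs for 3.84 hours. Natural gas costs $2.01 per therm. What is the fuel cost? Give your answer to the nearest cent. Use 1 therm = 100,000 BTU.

Heat delivered = 80,800 BTU/h × 3.84 h = 310,272 BTU
Gas input = 310,272 / 0.770 = 402,951 BTU
= 402,951 / 100,000 = 4.03 therm
Cost = 4.03 × $2.01/therm = $8.10

$8.10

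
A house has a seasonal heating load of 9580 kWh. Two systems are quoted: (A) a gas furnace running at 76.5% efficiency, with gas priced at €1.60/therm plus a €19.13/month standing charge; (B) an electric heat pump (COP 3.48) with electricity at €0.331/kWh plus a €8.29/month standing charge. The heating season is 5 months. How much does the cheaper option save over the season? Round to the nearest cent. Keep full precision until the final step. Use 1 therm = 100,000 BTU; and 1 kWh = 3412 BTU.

Heat load = 9580 kWh × 3412 = 32,686,960 BTU
Gas: input = 32,686,960 / 0.765 = 42,728,052 BTU = 427.3 therm → 427.3 × €1.60 = €683.65; + 5 × €19.13 standing = €779.30
Heat pump: 32,686,960 BTU / 3412 = 9,580 kWh heat; / 3.48 = 2,753 kWh in → × €0.331 = €911.20; + 5 × €8.29 standing = €952.65
Difference = |€779.30 − €952.65| = €173.35

€173.35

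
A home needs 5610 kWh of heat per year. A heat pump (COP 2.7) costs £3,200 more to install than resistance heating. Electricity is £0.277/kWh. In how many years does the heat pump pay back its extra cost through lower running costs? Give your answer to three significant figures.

Resistance: 5610 kWh × £0.277 = £1,553.97/yr
Heat pump: 5610 / 2.7 = 2078 kWh in → × £0.277 = £575.54/yr
Annual savings = £978.43
Payback = £3,200 / £978.43 = 3.27 years

3.27 years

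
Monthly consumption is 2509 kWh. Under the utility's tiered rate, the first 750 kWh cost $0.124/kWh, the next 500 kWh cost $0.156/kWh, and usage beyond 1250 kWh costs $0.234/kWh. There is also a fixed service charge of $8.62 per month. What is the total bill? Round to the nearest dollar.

First 750 kWh × $0.124 = $93.00
Next 500 kWh × $0.156 = $78.00
Remaining 1259 kWh × $0.234 = $294.61
Energy charge = $465.61; + service $8.62 = $474.23 ≈ $474

$474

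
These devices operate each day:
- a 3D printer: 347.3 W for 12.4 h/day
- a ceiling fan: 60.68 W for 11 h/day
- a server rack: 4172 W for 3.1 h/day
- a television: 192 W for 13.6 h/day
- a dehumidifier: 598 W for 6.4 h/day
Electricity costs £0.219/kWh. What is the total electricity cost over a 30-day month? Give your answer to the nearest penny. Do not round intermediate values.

3D printer: 347.3 W × 12.4 h × 30 d = 129,196 Wh = 129.2 kWh
ceiling fan: 60.68 W × 11 h × 30 d = 20,024 Wh = 20.02 kWh
server rack: 4172 W × 3.1 h × 30 d = 387,996 Wh = 388 kWh
television: 192 W × 13.6 h × 30 d = 78,336 Wh = 78.34 kWh
dehumidifier: 598 W × 6.4 h × 30 d = 114,816 Wh = 114.8 kWh
Total energy = 129.2 + 20.02 + 388 + 78.34 + 114.8 = 730.4 kWh
Cost = 730.4 kWh × £0.219 = £159.95

£159.95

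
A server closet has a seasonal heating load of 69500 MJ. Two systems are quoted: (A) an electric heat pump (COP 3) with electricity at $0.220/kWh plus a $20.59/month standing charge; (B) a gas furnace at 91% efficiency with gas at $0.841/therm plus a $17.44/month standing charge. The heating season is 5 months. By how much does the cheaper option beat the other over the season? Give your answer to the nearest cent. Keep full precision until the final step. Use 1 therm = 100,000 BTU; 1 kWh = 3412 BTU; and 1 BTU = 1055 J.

$822.81

Heat load = 69500 MJ = 69,500,000,000 J / 1055 = 65,876,777 BTU
Gas: input = 65,876,777 / 0.91 = 72,392,063 BTU = 723.9 therm → 723.9 × $0.841 = $608.82; + 5 × $17.44 standing = $696.02
Heat pump: 65,876,777 BTU / 3412 = 19,310 kWh heat; / 3 = 6,436 kWh in → × $0.220 = $1,415.87; + 5 × $20.59 standing = $1,518.82
Difference = |$696.02 − $1,518.82| = $822.81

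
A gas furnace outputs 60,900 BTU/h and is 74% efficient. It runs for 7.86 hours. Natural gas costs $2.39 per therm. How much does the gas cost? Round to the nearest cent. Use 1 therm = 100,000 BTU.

Heat delivered = 60,900 BTU/h × 7.86 h = 478,674 BTU
Gas input = 478,674 / 0.74 = 646,857 BTU
= 646,857 / 100,000 = 6.469 therm
Cost = 6.469 × $2.39/therm = $15.46

$15.46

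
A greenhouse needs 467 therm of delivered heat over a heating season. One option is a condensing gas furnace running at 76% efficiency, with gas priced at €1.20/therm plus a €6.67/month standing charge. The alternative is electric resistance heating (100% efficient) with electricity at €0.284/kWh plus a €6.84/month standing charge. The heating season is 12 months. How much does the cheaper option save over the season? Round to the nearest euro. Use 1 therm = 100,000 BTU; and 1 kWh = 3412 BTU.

€3152

Heat load = 467 therm × 100,000 = 46,700,000 BTU
Gas: input = 46,700,000 / 0.760 = 61,447,368 BTU = 614.5 therm → 614.5 × €1.20 = €737.37; + 12 × €6.67 standing = €817.41
Electric: 46,700,000 BTU / 3412 = 13,690 kWh → × €0.284 = €3,887.10; + 12 × €6.84 standing = €3,969.18
Difference = |€817.41 − €3,969.18| = €3,151.78 ≈ €3152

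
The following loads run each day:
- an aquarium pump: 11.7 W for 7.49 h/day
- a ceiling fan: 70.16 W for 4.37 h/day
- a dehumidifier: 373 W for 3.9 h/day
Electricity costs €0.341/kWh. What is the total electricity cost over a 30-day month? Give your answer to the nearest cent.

€18.91

aquarium pump: 11.7 W × 7.49 h × 30 d = 2,629 Wh = 2.629 kWh
ceiling fan: 70.16 W × 4.37 h × 30 d = 9,198 Wh = 9.198 kWh
dehumidifier: 373 W × 3.9 h × 30 d = 43,641 Wh = 43.64 kWh
Total energy = 2.629 + 9.198 + 43.64 = 55.47 kWh
Cost = 55.47 kWh × €0.341 = €18.91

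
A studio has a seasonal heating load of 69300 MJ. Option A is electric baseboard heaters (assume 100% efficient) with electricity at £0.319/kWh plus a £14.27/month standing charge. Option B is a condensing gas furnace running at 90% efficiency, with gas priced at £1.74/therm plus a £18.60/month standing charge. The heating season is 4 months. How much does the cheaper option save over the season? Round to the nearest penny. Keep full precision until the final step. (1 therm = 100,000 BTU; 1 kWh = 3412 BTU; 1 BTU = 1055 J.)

Heat load = 69300 MJ = 69,300,000,000 J / 1055 = 65,687,204 BTU
Gas: input = 65,687,204 / 0.90 = 72,985,782 BTU = 729.9 therm → 729.9 × £1.74 = £1,269.95; + 4 × £18.60 standing = £1,344.35
Electric: 65,687,204 BTU / 3412 = 19,250 kWh → × £0.319 = £6,141.33; + 4 × £14.27 standing = £6,198.41
Difference = |£1,344.35 − £6,198.41| = £4,854.06

£4854.06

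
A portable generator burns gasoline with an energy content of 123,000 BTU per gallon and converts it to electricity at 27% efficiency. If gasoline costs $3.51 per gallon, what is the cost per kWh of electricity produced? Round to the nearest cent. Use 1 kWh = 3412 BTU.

$0.36

Electrical output per gallon = 123,000 BTU × 0.27 / 3412 BTU/kWh = 9.733 kWh
Cost per kWh = $3.51 / 9.733 kWh = $0.361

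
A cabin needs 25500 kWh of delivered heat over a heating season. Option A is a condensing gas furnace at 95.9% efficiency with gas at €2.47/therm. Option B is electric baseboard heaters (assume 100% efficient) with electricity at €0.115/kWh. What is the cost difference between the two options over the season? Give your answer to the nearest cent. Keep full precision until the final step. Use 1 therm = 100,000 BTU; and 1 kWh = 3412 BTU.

€691.57

Heat load = 25500 kWh × 3412 = 87,006,000 BTU
Gas: input = 87,006,000 / 0.959 = 90,725,756 BTU = 907.3 therm → 907.3 × €2.47 = €2,240.93
Electric: 87,006,000 BTU / 3412 = 25,500 kWh → × €0.115 = €2,932.50
Difference = |€2,240.93 − €2,932.50| = €691.57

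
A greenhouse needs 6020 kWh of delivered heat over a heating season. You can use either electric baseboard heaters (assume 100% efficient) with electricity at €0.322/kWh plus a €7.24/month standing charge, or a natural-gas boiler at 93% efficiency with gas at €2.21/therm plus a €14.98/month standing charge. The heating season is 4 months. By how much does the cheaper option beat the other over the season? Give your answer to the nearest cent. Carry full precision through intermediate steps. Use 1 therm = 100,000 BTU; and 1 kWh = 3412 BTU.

€1419.37

Heat load = 6020 kWh × 3412 = 20,540,240 BTU
Gas: input = 20,540,240 / 0.93 = 22,086,280 BTU = 220.9 therm → 220.9 × €2.21 = €488.11; + 4 × €14.98 standing = €548.03
Electric: 20,540,240 BTU / 3412 = 6,020 kWh → × €0.322 = €1,938.44; + 4 × €7.24 standing = €1,967.40
Difference = |€548.03 − €1,967.40| = €1,419.37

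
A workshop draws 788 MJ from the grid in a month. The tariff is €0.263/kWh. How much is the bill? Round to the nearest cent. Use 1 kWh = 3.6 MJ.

€57.57

788 MJ × (0.27778 kWh/MJ) = 218.9 kWh
Cost = 218.9 kWh × €0.263/kWh = €57.57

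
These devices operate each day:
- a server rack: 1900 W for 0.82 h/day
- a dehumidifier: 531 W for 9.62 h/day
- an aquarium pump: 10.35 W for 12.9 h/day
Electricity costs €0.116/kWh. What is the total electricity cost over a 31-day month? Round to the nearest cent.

€24.45

server rack: 1900 W × 0.82 h × 31 d = 48,298 Wh = 48.3 kWh
dehumidifier: 531 W × 9.62 h × 31 d = 158,355 Wh = 158.4 kWh
aquarium pump: 10.35 W × 12.9 h × 31 d = 4,139 Wh = 4.139 kWh
Total energy = 48.3 + 158.4 + 4.139 = 210.8 kWh
Cost = 210.8 kWh × €0.116 = €24.45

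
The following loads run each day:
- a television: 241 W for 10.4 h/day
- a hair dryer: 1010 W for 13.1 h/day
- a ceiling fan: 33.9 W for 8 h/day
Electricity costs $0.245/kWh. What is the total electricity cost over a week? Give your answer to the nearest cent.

$27.45

television: 241 W × 10.4 h × 7 d = 17,545 Wh = 17.54 kWh
hair dryer: 1010 W × 13.1 h × 7 d = 92,617 Wh = 92.62 kWh
ceiling fan: 33.9 W × 8 h × 7 d = 1,898 Wh = 1.898 kWh
Total energy = 17.54 + 92.62 + 1.898 = 112.1 kWh
Cost = 112.1 kWh × $0.245 = $27.45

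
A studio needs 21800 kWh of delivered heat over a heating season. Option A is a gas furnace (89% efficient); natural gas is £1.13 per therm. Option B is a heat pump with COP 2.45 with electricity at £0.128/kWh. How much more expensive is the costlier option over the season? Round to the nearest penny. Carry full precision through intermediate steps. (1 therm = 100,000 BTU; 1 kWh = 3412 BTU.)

£194.54

Heat load = 21800 kWh × 3412 = 74,381,600 BTU
Gas: input = 74,381,600 / 0.89 = 83,574,831 BTU = 835.7 therm → 835.7 × £1.13 = £944.40
Heat pump: 74,381,600 BTU / 3412 = 21,800 kWh heat; / 2.45 = 8,898 kWh in → × £0.128 = £1,138.94
Difference = |£944.40 − £1,138.94| = £194.54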